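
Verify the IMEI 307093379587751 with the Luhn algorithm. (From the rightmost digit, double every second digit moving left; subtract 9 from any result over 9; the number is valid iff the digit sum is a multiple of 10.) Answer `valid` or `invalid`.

From the right, keep odd positions and double even positions (subtract 9 from any doubled value over 9):
  doubled (positions 2,4,...): 1 5 1 5 6 0 0 → sum 18
  kept (positions 1,3,...): 1 7 8 9 3 9 7 3 → sum 47
Total = 65.
65 mod 10 = 5, so the number is invalid.

invalid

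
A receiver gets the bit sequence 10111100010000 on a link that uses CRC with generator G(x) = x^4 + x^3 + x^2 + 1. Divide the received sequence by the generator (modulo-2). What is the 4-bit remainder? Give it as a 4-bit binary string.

0000

Modulo-2 division of 10111100010000 by 11101:
  pos 0: 10111 XOR 11101 = 01010
  pos 1: 10101 XOR 11101 = 01000
  pos 2: 10000 XOR 11101 = 01101
  pos 3: 11010 XOR 11101 = 00111
  pos 5: 11101 XOR 11101 = 00000
Remainder = 0000 (zero — the frame passes the CRC check).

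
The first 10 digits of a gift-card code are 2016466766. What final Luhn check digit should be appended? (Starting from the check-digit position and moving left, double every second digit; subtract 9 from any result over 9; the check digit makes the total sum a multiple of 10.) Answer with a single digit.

Partial digits right→left: 6 6 7 6 6 4 6 1 0 2
Double every second digit counting from the check-digit position (so the 1st, 3rd, 5th, ... of the partial from the right).
  doubled (with −9 where >9): 3 5 3 3 0 → sum 14
  kept as-is: 6 6 4 1 2 → sum 19
Total = 14 + 19 = 33.
Check digit = (10 − (33 mod 10)) mod 10 = 7.

7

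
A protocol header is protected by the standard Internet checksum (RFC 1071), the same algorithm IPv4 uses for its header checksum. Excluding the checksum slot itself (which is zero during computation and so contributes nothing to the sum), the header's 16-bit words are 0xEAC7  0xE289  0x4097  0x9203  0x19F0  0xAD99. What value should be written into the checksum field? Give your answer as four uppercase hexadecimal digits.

One's-complement addition (fold any carry out of bit 15 back into bit 0):
  0xEAC7 + 0xE289 = 0x1CD50 → wrap carry → 0xCD51
  0xCD51 + 0x4097 = 0x10DE8 → wrap carry → 0x0DE9
  0x0DE9 + 0x9203 = 0x09FEC
  0x9FEC + 0x19F0 = 0x0B9DC
  0xB9DC + 0xAD99 = 0x16775 → wrap carry → 0x6776
One's-complement sum = 0x6776.
Checksum = ~0x6776 & 0xFFFF = 0x9889.

9889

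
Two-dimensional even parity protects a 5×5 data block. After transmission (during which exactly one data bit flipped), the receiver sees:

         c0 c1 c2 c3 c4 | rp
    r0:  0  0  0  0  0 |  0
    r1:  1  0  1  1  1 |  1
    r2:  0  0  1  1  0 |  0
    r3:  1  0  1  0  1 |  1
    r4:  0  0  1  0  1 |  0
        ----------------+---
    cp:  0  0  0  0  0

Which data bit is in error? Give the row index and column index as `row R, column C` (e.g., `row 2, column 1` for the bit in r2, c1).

Recompute each row's even parity and compare to rp:
  r0: data parity 0, sent rp 0 → ok
  r1: data parity 0, sent rp 1 → mismatch
  r2: data parity 0, sent rp 0 → ok
  r3: data parity 1, sent rp 1 → ok
  r4: data parity 0, sent rp 0 → ok
Recompute each column's even parity and compare to cp:
  c0: data parity 0, sent cp 0 → ok
  c1: data parity 0, sent cp 0 → ok
  c2: data parity 0, sent cp 0 → ok
  c3: data parity 0, sent cp 0 → ok
  c4: data parity 1, sent cp 0 → mismatch
Exactly one row (r1) and one column (c4) fail → the flipped bit is at their intersection.

row 1, column 4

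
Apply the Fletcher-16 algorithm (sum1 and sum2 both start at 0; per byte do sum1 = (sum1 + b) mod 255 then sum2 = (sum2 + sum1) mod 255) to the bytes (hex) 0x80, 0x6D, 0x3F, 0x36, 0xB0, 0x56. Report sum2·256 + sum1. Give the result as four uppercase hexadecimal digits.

Running sums (mod 255):
  after byte 0 (0x80): sum1=128, sum2=128
  after byte 1 (0x6D): sum1=237, sum2=110
  after byte 2 (0x3F): sum1=45, sum2=155
  after byte 3 (0x36): sum1=99, sum2=254
  after byte 4 (0xB0): sum1=20, sum2=19
  after byte 5 (0x56): sum1=106, sum2=125
Checksum = sum2·256 + sum1 = 125·256 + 106 = 32106 = 0x7D6A.

7D6A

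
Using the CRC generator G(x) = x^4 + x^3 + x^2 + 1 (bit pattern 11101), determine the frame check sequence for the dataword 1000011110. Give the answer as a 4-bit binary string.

Append 4 zeros: 10000111100000. Divide by 11101 (XOR where the leading bit is 1):
  pos 0: 10000 XOR 11101 = 01101
  pos 1: 11011 XOR 11101 = 00110
  pos 3: 11011 XOR 11101 = 00110
  pos 5: 11010 XOR 11101 = 00111
  pos 7: 11100 XOR 11101 = 00001
Remainder (last 4 bits) = 0100. This is the CRC / FCS.

0100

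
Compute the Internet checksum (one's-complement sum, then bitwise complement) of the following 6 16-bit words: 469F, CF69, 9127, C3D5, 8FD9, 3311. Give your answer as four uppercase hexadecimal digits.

One's-complement addition (fold any carry out of bit 15 back into bit 0):
  0x469F + 0xCF69 = 0x11608 → wrap carry → 0x1609
  0x1609 + 0x9127 = 0x0A730
  0xA730 + 0xC3D5 = 0x16B05 → wrap carry → 0x6B06
  0x6B06 + 0x8FD9 = 0x0FADF
  0xFADF + 0x3311 = 0x12DF0 → wrap carry → 0x2DF1
One's-complement sum = 0x2DF1.
Checksum = ~0x2DF1 & 0xFFFF = 0xD20E.

D20E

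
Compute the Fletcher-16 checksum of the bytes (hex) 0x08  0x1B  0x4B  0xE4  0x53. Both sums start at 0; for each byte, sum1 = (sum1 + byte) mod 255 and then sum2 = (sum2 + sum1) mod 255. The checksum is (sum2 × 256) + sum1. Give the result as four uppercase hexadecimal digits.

Running sums (mod 255):
  after byte 0 (0x08): sum1=8, sum2=8
  after byte 1 (0x1B): sum1=35, sum2=43
  after byte 2 (0x4B): sum1=110, sum2=153
  after byte 3 (0xE4): sum1=83, sum2=236
  after byte 4 (0x53): sum1=166, sum2=147
Checksum = sum2·256 + sum1 = 147·256 + 166 = 37798 = 0x93A6.

93A6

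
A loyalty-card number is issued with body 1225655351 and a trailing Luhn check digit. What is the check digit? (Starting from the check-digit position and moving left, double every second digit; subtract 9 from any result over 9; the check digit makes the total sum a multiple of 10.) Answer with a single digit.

Partial digits right→left: 1 5 3 5 5 6 5 2 2 1
Double every second digit counting from the check-digit position (so the 1st, 3rd, 5th, ... of the partial from the right).
  doubled (with −9 where >9): 2 6 1 1 4 → sum 14
  kept as-is: 5 5 6 2 1 → sum 19
Total = 14 + 19 = 33.
Check digit = (10 − (33 mod 10)) mod 10 = 7.

7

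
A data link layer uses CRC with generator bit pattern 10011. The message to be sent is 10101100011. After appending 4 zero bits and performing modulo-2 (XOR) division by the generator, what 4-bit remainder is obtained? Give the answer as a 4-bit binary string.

Append 4 zeros: 101011000110000. Divide by 10011 (XOR where the leading bit is 1):
  pos 0: 10101 XOR 10011 = 00110
  pos 2: 11010 XOR 10011 = 01001
  pos 3: 10010 XOR 10011 = 00001
  pos 7: 10110 XOR 10011 = 00101
  pos 9: 10100 XOR 10011 = 00111
Remainder (last 4 bits) = 1110. This is the CRC / FCS.

1110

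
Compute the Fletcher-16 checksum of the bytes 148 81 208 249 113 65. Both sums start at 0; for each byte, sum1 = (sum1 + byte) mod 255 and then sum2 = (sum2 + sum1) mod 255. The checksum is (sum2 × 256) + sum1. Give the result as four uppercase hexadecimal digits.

6763

Running sums (mod 255):
  after byte 0 (148): sum1=148, sum2=148
  after byte 1 (81): sum1=229, sum2=122
  after byte 2 (208): sum1=182, sum2=49
  after byte 3 (249): sum1=176, sum2=225
  after byte 4 (113): sum1=34, sum2=4
  after byte 5 (65): sum1=99, sum2=103
Checksum = sum2·256 + sum1 = 103·256 + 99 = 26467 = 0x6763.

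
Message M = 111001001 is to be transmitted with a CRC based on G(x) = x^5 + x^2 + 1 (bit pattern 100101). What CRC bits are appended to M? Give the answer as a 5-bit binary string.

11101

Append 5 zeros: 11100100100000. Divide by 100101 (XOR where the leading bit is 1):
  pos 0: 111001 XOR 100101 = 011100
  pos 1: 111000 XOR 100101 = 011101
  pos 2: 111010 XOR 100101 = 011111
  pos 3: 111111 XOR 100101 = 011010
  pos 4: 110100 XOR 100101 = 010001
  pos 5: 100010 XOR 100101 = 000111
  pos 8: 111000 XOR 100101 = 011101
Remainder (last 5 bits) = 11101. This is the CRC / FCS.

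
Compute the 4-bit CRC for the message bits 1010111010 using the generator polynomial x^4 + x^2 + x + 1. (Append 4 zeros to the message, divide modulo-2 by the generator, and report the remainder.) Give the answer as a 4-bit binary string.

0101

Append 4 zeros: 10101110100000. Divide by 10111 (XOR where the leading bit is 1):
  pos 0: 10101 XOR 10111 = 00010
  pos 3: 10110 XOR 10111 = 00001
  pos 7: 11000 XOR 10111 = 01111
  pos 8: 11110 XOR 10111 = 01001
  pos 9: 10010 XOR 10111 = 00101
Remainder (last 4 bits) = 0101. This is the CRC / FCS.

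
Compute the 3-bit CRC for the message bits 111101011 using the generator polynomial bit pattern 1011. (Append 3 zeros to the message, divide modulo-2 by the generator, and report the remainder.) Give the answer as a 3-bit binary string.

Append 3 zeros: 111101011000. Divide by 1011 (XOR where the leading bit is 1):
  pos 0: 1111 XOR 1011 = 0100
  pos 1: 1000 XOR 1011 = 0011
  pos 3: 1110 XOR 1011 = 0101
  pos 4: 1011 XOR 1011 = 0000
  pos 8: 1000 XOR 1011 = 0011
Remainder (last 3 bits) = 011. This is the CRC / FCS.

011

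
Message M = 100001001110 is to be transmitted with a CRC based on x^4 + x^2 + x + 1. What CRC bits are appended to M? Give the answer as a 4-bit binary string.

Append 4 zeros: 1000010011100000. Divide by 10111 (XOR where the leading bit is 1):
  pos 0: 10000 XOR 10111 = 00111
  pos 2: 11110 XOR 10111 = 01001
  pos 3: 10010 XOR 10111 = 00101
  pos 5: 10111 XOR 10111 = 00000
  pos 10: 10000 XOR 10111 = 00111
Remainder (last 4 bits) = 1110. This is the CRC / FCS.

1110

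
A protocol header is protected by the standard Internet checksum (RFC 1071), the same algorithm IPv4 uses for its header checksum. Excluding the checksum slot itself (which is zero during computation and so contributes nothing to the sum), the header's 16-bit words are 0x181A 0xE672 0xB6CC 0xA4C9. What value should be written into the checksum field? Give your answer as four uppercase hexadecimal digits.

A5DC

One's-complement addition (fold any carry out of bit 15 back into bit 0):
  0x181A + 0xE672 = 0x0FE8C
  0xFE8C + 0xB6CC = 0x1B558 → wrap carry → 0xB559
  0xB559 + 0xA4C9 = 0x15A22 → wrap carry → 0x5A23
One's-complement sum = 0x5A23.
Checksum = ~0x5A23 & 0xFFFF = 0xA5DC.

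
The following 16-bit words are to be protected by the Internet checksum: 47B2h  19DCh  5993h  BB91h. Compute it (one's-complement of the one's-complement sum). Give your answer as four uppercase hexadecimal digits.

One's-complement addition (fold any carry out of bit 15 back into bit 0):
  0x47B2 + 0x19DC = 0x0618E
  0x618E + 0x5993 = 0x0BB21
  0xBB21 + 0xBB91 = 0x176B2 → wrap carry → 0x76B3
One's-complement sum = 0x76B3.
Checksum = ~0x76B3 & 0xFFFF = 0x894C.

894C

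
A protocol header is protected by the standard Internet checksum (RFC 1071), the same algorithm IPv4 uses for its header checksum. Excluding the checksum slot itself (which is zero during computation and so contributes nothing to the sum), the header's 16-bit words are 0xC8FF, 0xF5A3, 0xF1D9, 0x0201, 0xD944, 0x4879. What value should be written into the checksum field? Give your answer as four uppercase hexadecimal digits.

2BC3

One's-complement addition (fold any carry out of bit 15 back into bit 0):
  0xC8FF + 0xF5A3 = 0x1BEA2 → wrap carry → 0xBEA3
  0xBEA3 + 0xF1D9 = 0x1B07C → wrap carry → 0xB07D
  0xB07D + 0x0201 = 0x0B27E
  0xB27E + 0xD944 = 0x18BC2 → wrap carry → 0x8BC3
  0x8BC3 + 0x4879 = 0x0D43C
One's-complement sum = 0xD43C.
Checksum = ~0xD43C & 0xFFFF = 0x2BC3.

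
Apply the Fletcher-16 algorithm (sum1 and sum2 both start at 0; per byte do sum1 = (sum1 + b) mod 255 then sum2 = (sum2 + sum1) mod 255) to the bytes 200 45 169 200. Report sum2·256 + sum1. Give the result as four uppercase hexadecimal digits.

C668

Running sums (mod 255):
  after byte 0 (200): sum1=200, sum2=200
  after byte 1 (45): sum1=245, sum2=190
  after byte 2 (169): sum1=159, sum2=94
  after byte 3 (200): sum1=104, sum2=198
Checksum = sum2·256 + sum1 = 198·256 + 104 = 50792 = 0xC668.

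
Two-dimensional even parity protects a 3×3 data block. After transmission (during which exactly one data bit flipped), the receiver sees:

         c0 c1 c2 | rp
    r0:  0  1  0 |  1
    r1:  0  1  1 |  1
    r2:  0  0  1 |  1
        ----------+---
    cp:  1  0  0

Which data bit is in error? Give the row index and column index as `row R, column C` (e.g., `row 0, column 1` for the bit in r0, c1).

row 1, column 0

Recompute each row's even parity and compare to rp:
  r0: data parity 1, sent rp 1 → ok
  r1: data parity 0, sent rp 1 → mismatch
  r2: data parity 1, sent rp 1 → ok
Recompute each column's even parity and compare to cp:
  c0: data parity 0, sent cp 1 → mismatch
  c1: data parity 0, sent cp 0 → ok
  c2: data parity 0, sent cp 0 → ok
Exactly one row (r1) and one column (c0) fail → the flipped bit is at their intersection.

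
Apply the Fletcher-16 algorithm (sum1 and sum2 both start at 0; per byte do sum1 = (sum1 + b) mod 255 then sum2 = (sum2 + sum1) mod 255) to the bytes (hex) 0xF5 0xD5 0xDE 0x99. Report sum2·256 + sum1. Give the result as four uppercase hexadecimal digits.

Running sums (mod 255):
  after byte 0 (0xF5): sum1=245, sum2=245
  after byte 1 (0xD5): sum1=203, sum2=193
  after byte 2 (0xDE): sum1=170, sum2=108
  after byte 3 (0x99): sum1=68, sum2=176
Checksum = sum2·256 + sum1 = 176·256 + 68 = 45124 = 0xB044.

B044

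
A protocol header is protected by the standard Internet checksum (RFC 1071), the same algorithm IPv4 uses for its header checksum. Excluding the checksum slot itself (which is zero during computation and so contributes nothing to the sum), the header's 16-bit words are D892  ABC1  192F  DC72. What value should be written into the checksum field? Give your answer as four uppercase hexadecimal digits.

One's-complement addition (fold any carry out of bit 15 back into bit 0):
  0xD892 + 0xABC1 = 0x18453 → wrap carry → 0x8454
  0x8454 + 0x192F = 0x09D83
  0x9D83 + 0xDC72 = 0x179F5 → wrap carry → 0x79F6
One's-complement sum = 0x79F6.
Checksum = ~0x79F6 & 0xFFFF = 0x8609.

8609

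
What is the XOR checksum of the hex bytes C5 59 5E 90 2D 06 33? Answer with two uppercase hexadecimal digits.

XOR the bytes together:
  start with 0xC5
  0xC5 ⊕ 0x59 = 0x9C
  0x9C ⊕ 0x5E = 0xC2
  0xC2 ⊕ 0x90 = 0x52
  0x52 ⊕ 0x2D = 0x7F
  0x7F ⊕ 0x06 = 0x79
  0x79 ⊕ 0x33 = 0x4A

4A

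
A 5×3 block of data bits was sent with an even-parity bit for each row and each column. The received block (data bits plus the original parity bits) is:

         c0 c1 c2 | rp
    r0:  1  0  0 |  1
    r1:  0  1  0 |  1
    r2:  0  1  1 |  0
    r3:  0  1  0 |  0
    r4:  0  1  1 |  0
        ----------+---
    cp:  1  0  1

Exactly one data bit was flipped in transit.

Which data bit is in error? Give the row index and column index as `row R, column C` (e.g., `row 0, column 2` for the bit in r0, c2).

row 3, column 2

Recompute each row's even parity and compare to rp:
  r0: data parity 1, sent rp 1 → ok
  r1: data parity 1, sent rp 1 → ok
  r2: data parity 0, sent rp 0 → ok
  r3: data parity 1, sent rp 0 → mismatch
  r4: data parity 0, sent rp 0 → ok
Recompute each column's even parity and compare to cp:
  c0: data parity 1, sent cp 1 → ok
  c1: data parity 0, sent cp 0 → ok
  c2: data parity 0, sent cp 1 → mismatch
Exactly one row (r3) and one column (c2) fail → the flipped bit is at their intersection.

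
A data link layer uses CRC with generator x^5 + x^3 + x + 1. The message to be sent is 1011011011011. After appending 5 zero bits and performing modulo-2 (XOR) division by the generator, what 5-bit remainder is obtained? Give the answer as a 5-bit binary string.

Append 5 zeros: 101101101101100000. Divide by 101011 (XOR where the leading bit is 1):
  pos 0: 101101 XOR 101011 = 000110
  pos 3: 110101 XOR 101011 = 011110
  pos 4: 111101 XOR 101011 = 010110
  pos 5: 101100 XOR 101011 = 000111
  pos 8: 111110 XOR 101011 = 010101
  pos 9: 101010 XOR 101011 = 000001
Remainder (last 5 bits) = 01000. This is the CRC / FCS.

01000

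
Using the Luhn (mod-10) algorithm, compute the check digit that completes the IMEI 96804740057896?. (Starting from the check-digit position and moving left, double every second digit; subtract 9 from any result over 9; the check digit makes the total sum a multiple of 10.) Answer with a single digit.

Partial digits right→left: 6 9 8 7 5 0 0 4 7 4 0 8 6 9
Double every second digit counting from the check-digit position (so the 1st, 3rd, 5th, ... of the partial from the right).
  doubled (with −9 where >9): 3 7 1 0 5 0 3 → sum 19
  kept as-is: 9 7 0 4 4 8 9 → sum 41
Total = 19 + 41 = 60.
Check digit = (10 − (60 mod 10)) mod 10 = 0.

0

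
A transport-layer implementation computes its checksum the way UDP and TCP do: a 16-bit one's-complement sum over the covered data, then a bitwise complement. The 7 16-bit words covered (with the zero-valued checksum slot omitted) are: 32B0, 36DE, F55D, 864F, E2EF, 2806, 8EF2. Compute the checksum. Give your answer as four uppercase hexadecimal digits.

One's-complement addition (fold any carry out of bit 15 back into bit 0):
  0x32B0 + 0x36DE = 0x0698E
  0x698E + 0xF55D = 0x15EEB → wrap carry → 0x5EEC
  0x5EEC + 0x864F = 0x0E53B
  0xE53B + 0xE2EF = 0x1C82A → wrap carry → 0xC82B
  0xC82B + 0x2806 = 0x0F031
  0xF031 + 0x8EF2 = 0x17F23 → wrap carry → 0x7F24
One's-complement sum = 0x7F24.
Checksum = ~0x7F24 & 0xFFFF = 0x80DB.

80DB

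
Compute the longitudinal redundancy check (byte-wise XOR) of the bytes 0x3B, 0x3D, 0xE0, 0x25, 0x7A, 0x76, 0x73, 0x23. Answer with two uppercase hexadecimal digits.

9F

XOR the bytes together:
  start with 0x3B
  0x3B ⊕ 0x3D = 0x06
  0x06 ⊕ 0xE0 = 0xE6
  0xE6 ⊕ 0x25 = 0xC3
  0xC3 ⊕ 0x7A = 0xB9
  0xB9 ⊕ 0x76 = 0xCF
  0xCF ⊕ 0x73 = 0xBC
  0xBC ⊕ 0x23 = 0x9F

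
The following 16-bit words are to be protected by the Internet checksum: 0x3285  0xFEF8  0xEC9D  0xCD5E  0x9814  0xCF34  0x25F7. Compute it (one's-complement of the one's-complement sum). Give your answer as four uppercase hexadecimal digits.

One's-complement addition (fold any carry out of bit 15 back into bit 0):
  0x3285 + 0xFEF8 = 0x1317D → wrap carry → 0x317E
  0x317E + 0xEC9D = 0x11E1B → wrap carry → 0x1E1C
  0x1E1C + 0xCD5E = 0x0EB7A
  0xEB7A + 0x9814 = 0x1838E → wrap carry → 0x838F
  0x838F + 0xCF34 = 0x152C3 → wrap carry → 0x52C4
  0x52C4 + 0x25F7 = 0x078BB
One's-complement sum = 0x78BB.
Checksum = ~0x78BB & 0xFFFF = 0x8744.

8744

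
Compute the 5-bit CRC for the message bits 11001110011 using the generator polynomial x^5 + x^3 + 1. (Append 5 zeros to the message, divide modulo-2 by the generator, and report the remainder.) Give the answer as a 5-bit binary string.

Append 5 zeros: 1100111001100000. Divide by 101001 (XOR where the leading bit is 1):
  pos 0: 110011 XOR 101001 = 011010
  pos 1: 110101 XOR 101001 = 011100
  pos 2: 111000 XOR 101001 = 010001
  pos 3: 100010 XOR 101001 = 001011
  pos 5: 101111 XOR 101001 = 000110
  pos 8: 110000 XOR 101001 = 011001
  pos 9: 110010 XOR 101001 = 011011
  pos 10: 110110 XOR 101001 = 011111
Remainder (last 5 bits) = 11111. This is the CRC / FCS.

11111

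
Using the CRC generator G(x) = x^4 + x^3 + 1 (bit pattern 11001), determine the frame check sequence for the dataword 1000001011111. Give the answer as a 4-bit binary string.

1100

Append 4 zeros: 10000010111110000. Divide by 11001 (XOR where the leading bit is 1):
  pos 0: 10000 XOR 11001 = 01001
  pos 1: 10010 XOR 11001 = 01011
  pos 2: 10111 XOR 11001 = 01110
  pos 3: 11100 XOR 11001 = 00101
  pos 5: 10111 XOR 11001 = 01110
  pos 6: 11101 XOR 11001 = 00100
  pos 8: 10011 XOR 11001 = 01010
  pos 9: 10100 XOR 11001 = 01101
  pos 10: 11010 XOR 11001 = 00011
Remainder (last 4 bits) = 1100. This is the CRC / FCS.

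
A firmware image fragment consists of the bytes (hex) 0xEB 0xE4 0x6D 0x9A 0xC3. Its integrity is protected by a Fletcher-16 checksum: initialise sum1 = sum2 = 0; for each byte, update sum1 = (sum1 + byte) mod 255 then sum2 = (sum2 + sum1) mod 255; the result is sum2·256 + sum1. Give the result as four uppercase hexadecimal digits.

Running sums (mod 255):
  after byte 0 (0xEB): sum1=235, sum2=235
  after byte 1 (0xE4): sum1=208, sum2=188
  after byte 2 (0x6D): sum1=62, sum2=250
  after byte 3 (0x9A): sum1=216, sum2=211
  after byte 4 (0xC3): sum1=156, sum2=112
Checksum = sum2·256 + sum1 = 112·256 + 156 = 28828 = 0x709C.

709C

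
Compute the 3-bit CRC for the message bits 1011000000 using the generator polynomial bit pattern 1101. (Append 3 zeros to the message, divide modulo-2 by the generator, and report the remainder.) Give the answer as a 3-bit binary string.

010

Append 3 zeros: 1011000000000. Divide by 1101 (XOR where the leading bit is 1):
  pos 0: 1011 XOR 1101 = 0110
  pos 1: 1100 XOR 1101 = 0001
  pos 4: 1000 XOR 1101 = 0101
  pos 5: 1010 XOR 1101 = 0111
  pos 6: 1110 XOR 1101 = 0011
  pos 8: 1100 XOR 1101 = 0001
Remainder (last 3 bits) = 010. This is the CRC / FCS.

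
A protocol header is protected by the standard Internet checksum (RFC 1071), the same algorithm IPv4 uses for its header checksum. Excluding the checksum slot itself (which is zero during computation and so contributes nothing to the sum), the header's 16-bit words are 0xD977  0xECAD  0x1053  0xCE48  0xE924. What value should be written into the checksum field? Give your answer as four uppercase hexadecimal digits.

7219

One's-complement addition (fold any carry out of bit 15 back into bit 0):
  0xD977 + 0xECAD = 0x1C624 → wrap carry → 0xC625
  0xC625 + 0x1053 = 0x0D678
  0xD678 + 0xCE48 = 0x1A4C0 → wrap carry → 0xA4C1
  0xA4C1 + 0xE924 = 0x18DE5 → wrap carry → 0x8DE6
One's-complement sum = 0x8DE6.
Checksum = ~0x8DE6 & 0xFFFF = 0x7219.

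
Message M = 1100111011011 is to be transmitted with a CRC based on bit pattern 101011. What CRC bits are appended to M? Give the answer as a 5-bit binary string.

Append 5 zeros: 110011101101100000. Divide by 101011 (XOR where the leading bit is 1):
  pos 0: 110011 XOR 101011 = 011000
  pos 1: 110001 XOR 101011 = 011010
  pos 2: 110100 XOR 101011 = 011111
  pos 3: 111111 XOR 101011 = 010100
  pos 4: 101001 XOR 101011 = 000010
  pos 8: 100110 XOR 101011 = 001101
  pos 10: 110100 XOR 101011 = 011111
  pos 11: 111110 XOR 101011 = 010101
  pos 12: 101010 XOR 101011 = 000001
Remainder (last 5 bits) = 00001. This is the CRC / FCS.

00001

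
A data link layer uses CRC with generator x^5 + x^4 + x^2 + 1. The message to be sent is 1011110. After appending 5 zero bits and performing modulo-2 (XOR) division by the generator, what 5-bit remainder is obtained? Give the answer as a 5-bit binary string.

Append 5 zeros: 101111000000. Divide by 110101 (XOR where the leading bit is 1):
  pos 0: 101111 XOR 110101 = 011010
  pos 1: 110100 XOR 110101 = 000001
  pos 6: 100000 XOR 110101 = 010101
Remainder (last 5 bits) = 10101. This is the CRC / FCS.

10101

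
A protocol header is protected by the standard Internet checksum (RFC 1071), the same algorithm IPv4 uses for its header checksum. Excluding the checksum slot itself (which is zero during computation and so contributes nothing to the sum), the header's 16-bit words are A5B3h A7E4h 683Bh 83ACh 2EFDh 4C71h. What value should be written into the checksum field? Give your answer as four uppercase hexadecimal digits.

One's-complement addition (fold any carry out of bit 15 back into bit 0):
  0xA5B3 + 0xA7E4 = 0x14D97 → wrap carry → 0x4D98
  0x4D98 + 0x683B = 0x0B5D3
  0xB5D3 + 0x83AC = 0x1397F → wrap carry → 0x3980
  0x3980 + 0x2EFD = 0x0687D
  0x687D + 0x4C71 = 0x0B4EE
One's-complement sum = 0xB4EE.
Checksum = ~0xB4EE & 0xFFFF = 0x4B11.

4B11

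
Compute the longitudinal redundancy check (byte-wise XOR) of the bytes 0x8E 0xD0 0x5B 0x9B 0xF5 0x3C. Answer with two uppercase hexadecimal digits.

XOR the bytes together:
  start with 0x8E
  0x8E ⊕ 0xD0 = 0x5E
  0x5E ⊕ 0x5B = 0x05
  0x05 ⊕ 0x9B = 0x9E
  0x9E ⊕ 0xF5 = 0x6B
  0x6B ⊕ 0x3C = 0x57

57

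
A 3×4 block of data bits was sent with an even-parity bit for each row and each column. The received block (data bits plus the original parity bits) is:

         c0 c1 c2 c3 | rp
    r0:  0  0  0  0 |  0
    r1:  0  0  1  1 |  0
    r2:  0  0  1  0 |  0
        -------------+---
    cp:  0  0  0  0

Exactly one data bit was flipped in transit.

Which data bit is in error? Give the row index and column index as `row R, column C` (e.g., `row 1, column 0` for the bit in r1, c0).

Recompute each row's even parity and compare to rp:
  r0: data parity 0, sent rp 0 → ok
  r1: data parity 0, sent rp 0 → ok
  r2: data parity 1, sent rp 0 → mismatch
Recompute each column's even parity and compare to cp:
  c0: data parity 0, sent cp 0 → ok
  c1: data parity 0, sent cp 0 → ok
  c2: data parity 0, sent cp 0 → ok
  c3: data parity 1, sent cp 0 → mismatch
Exactly one row (r2) and one column (c3) fail → the flipped bit is at their intersection.

row 2, column 3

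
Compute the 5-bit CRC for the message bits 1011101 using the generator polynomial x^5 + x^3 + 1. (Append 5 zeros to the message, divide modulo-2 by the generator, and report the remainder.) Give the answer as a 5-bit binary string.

01100

Append 5 zeros: 101110100000. Divide by 101001 (XOR where the leading bit is 1):
  pos 0: 101110 XOR 101001 = 000111
  pos 3: 111100 XOR 101001 = 010101
  pos 4: 101010 XOR 101001 = 000011
Remainder (last 5 bits) = 01100. This is the CRC / FCS.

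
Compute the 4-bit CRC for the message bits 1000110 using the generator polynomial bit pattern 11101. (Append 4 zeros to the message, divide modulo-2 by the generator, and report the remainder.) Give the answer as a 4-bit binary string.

0001

Append 4 zeros: 10001100000. Divide by 11101 (XOR where the leading bit is 1):
  pos 0: 10001 XOR 11101 = 01100
  pos 1: 11001 XOR 11101 = 00100
  pos 3: 10000 XOR 11101 = 01101
  pos 4: 11010 XOR 11101 = 00111
  pos 6: 11100 XOR 11101 = 00001
Remainder (last 4 bits) = 0001. This is the CRC / FCS.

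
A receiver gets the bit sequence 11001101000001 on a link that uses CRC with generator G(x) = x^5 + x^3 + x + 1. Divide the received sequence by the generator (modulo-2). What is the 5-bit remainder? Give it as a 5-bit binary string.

00000

Modulo-2 division of 11001101000001 by 101011:
  pos 0: 110011 XOR 101011 = 011000
  pos 1: 110000 XOR 101011 = 011011
  pos 2: 110111 XOR 101011 = 011100
  pos 3: 111000 XOR 101011 = 010011
  pos 4: 100110 XOR 101011 = 001101
  pos 6: 110100 XOR 101011 = 011111
  pos 7: 111110 XOR 101011 = 010101
  pos 8: 101011 XOR 101011 = 000000
Remainder = 00000 (zero — the frame passes the CRC check).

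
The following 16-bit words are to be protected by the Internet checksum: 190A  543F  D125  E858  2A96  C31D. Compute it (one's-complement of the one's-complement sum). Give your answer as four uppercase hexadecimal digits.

One's-complement addition (fold any carry out of bit 15 back into bit 0):
  0x190A + 0x543F = 0x06D49
  0x6D49 + 0xD125 = 0x13E6E → wrap carry → 0x3E6F
  0x3E6F + 0xE858 = 0x126C7 → wrap carry → 0x26C8
  0x26C8 + 0x2A96 = 0x0515E
  0x515E + 0xC31D = 0x1147B → wrap carry → 0x147C
One's-complement sum = 0x147C.
Checksum = ~0x147C & 0xFFFF = 0xEB83.

EB83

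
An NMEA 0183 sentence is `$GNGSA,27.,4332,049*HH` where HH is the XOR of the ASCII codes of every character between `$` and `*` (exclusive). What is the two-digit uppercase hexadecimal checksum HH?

60

XOR the ASCII codes of the payload characters:
  'G' = 0x47 → acc = 0x47
  'N' = 0x4E → acc = 0x09
  'G' = 0x47 → acc = 0x4E
  'S' = 0x53 → acc = 0x1D
  'A' = 0x41 → acc = 0x5C
  ',' = 0x2C → acc = 0x70
  '2' = 0x32 → acc = 0x42
  '7' = 0x37 → acc = 0x75
  '.' = 0x2E → acc = 0x5B
  ',' = 0x2C → acc = 0x77
  '4' = 0x34 → acc = 0x43
  '3' = 0x33 → acc = 0x70
  '3' = 0x33 → acc = 0x43
  '2' = 0x32 → acc = 0x71
  ',' = 0x2C → acc = 0x5D
  '0' = 0x30 → acc = 0x6D
  '4' = 0x34 → acc = 0x59
  '9' = 0x39 → acc = 0x60
Checksum = 0x60.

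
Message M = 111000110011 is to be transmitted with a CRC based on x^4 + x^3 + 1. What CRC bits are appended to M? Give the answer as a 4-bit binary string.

0010

Append 4 zeros: 1110001100110000. Divide by 11001 (XOR where the leading bit is 1):
  pos 0: 11100 XOR 11001 = 00101
  pos 2: 10101 XOR 11001 = 01100
  pos 3: 11001 XOR 11001 = 00000
  pos 10: 11000 XOR 11001 = 00001
Remainder (last 4 bits) = 0010. This is the CRC / FCS.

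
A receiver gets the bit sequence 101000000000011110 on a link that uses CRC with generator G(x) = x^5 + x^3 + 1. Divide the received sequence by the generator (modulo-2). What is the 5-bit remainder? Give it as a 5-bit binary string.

00000

Modulo-2 division of 101000000000011110 by 101001:
  pos 0: 101000 XOR 101001 = 000001
  pos 5: 100000 XOR 101001 = 001001
  pos 7: 100100 XOR 101001 = 001101
  pos 9: 110111 XOR 101001 = 011110
  pos 10: 111101 XOR 101001 = 010100
  pos 11: 101001 XOR 101001 = 000000
Remainder = 00000 (zero — the frame passes the CRC check).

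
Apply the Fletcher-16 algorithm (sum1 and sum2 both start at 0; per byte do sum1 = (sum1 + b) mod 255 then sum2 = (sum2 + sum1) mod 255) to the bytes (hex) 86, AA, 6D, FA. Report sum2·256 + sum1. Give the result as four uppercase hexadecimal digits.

Running sums (mod 255):
  after byte 0 (86): sum1=134, sum2=134
  after byte 1 (AA): sum1=49, sum2=183
  after byte 2 (6D): sum1=158, sum2=86
  after byte 3 (FA): sum1=153, sum2=239
Checksum = sum2·256 + sum1 = 239·256 + 153 = 61337 = 0xEF99.

EF99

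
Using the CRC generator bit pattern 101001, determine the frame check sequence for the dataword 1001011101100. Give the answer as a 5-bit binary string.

01110

Append 5 zeros: 100101110110000000. Divide by 101001 (XOR where the leading bit is 1):
  pos 0: 100101 XOR 101001 = 001100
  pos 2: 110011 XOR 101001 = 011010
  pos 3: 110100 XOR 101001 = 011101
  pos 4: 111011 XOR 101001 = 010010
  pos 5: 100101 XOR 101001 = 001100
  pos 7: 110000 XOR 101001 = 011001
  pos 8: 110010 XOR 101001 = 011011
  pos 9: 110110 XOR 101001 = 011111
  pos 10: 111110 XOR 101001 = 010111
  pos 11: 101110 XOR 101001 = 000111
Remainder (last 5 bits) = 01110. This is the CRC / FCS.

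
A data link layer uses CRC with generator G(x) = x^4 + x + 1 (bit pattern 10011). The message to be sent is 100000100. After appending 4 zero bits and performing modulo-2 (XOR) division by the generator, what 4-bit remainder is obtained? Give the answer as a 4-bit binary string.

Append 4 zeros: 1000001000000. Divide by 10011 (XOR where the leading bit is 1):
  pos 0: 10000 XOR 10011 = 00011
  pos 3: 11010 XOR 10011 = 01001
  pos 4: 10010 XOR 10011 = 00001
  pos 8: 10000 XOR 10011 = 00011
Remainder (last 4 bits) = 0011. This is the CRC / FCS.

0011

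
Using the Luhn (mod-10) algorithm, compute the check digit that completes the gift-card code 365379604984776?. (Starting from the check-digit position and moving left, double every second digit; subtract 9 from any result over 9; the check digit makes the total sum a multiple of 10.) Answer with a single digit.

4

Partial digits right→left: 6 7 7 4 8 9 4 0 6 9 7 3 5 6 3
Double every second digit counting from the check-digit position (so the 1st, 3rd, 5th, ... of the partial from the right).
  doubled (with −9 where >9): 3 5 7 8 3 5 1 6 → sum 38
  kept as-is: 7 4 9 0 9 3 6 → sum 38
Total = 38 + 38 = 76.
Check digit = (10 − (76 mod 10)) mod 10 = 4.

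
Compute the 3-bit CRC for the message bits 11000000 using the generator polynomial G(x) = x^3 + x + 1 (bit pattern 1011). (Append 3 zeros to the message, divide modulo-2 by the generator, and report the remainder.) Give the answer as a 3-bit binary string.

111

Append 3 zeros: 11000000000. Divide by 1011 (XOR where the leading bit is 1):
  pos 0: 1100 XOR 1011 = 0111
  pos 1: 1110 XOR 1011 = 0101
  pos 2: 1010 XOR 1011 = 0001
  pos 5: 1000 XOR 1011 = 0011
  pos 7: 1100 XOR 1011 = 0111
Remainder (last 3 bits) = 111. This is the CRC / FCS.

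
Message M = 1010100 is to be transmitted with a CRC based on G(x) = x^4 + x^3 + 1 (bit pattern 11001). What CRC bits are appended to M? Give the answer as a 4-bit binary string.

1011

Append 4 zeros: 10101000000. Divide by 11001 (XOR where the leading bit is 1):
  pos 0: 10101 XOR 11001 = 01100
  pos 1: 11000 XOR 11001 = 00001
  pos 5: 10000 XOR 11001 = 01001
  pos 6: 10010 XOR 11001 = 01011
Remainder (last 4 bits) = 1011. This is the CRC / FCS.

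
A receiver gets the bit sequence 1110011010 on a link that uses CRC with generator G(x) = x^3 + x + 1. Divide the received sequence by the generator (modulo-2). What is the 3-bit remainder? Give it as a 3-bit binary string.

Modulo-2 division of 1110011010 by 1011:
  pos 0: 1110 XOR 1011 = 0101
  pos 1: 1010 XOR 1011 = 0001
  pos 4: 1110 XOR 1011 = 0101
  pos 5: 1011 XOR 1011 = 0000
Remainder = 000 (zero — the frame passes the CRC check).

000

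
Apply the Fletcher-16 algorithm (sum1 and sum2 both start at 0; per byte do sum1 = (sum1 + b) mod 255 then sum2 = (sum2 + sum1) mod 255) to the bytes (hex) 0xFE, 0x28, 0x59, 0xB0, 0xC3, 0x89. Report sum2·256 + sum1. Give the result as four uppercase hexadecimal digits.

4B7E

Running sums (mod 255):
  after byte 0 (0xFE): sum1=254, sum2=254
  after byte 1 (0x28): sum1=39, sum2=38
  after byte 2 (0x59): sum1=128, sum2=166
  after byte 3 (0xB0): sum1=49, sum2=215
  after byte 4 (0xC3): sum1=244, sum2=204
  after byte 5 (0x89): sum1=126, sum2=75
Checksum = sum2·256 + sum1 = 75·256 + 126 = 19326 = 0x4B7E.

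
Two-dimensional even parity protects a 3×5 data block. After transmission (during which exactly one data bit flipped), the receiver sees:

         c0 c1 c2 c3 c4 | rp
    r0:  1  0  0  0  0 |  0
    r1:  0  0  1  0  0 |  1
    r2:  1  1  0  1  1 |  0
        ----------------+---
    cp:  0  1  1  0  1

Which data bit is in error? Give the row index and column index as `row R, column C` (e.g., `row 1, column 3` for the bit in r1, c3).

row 0, column 3

Recompute each row's even parity and compare to rp:
  r0: data parity 1, sent rp 0 → mismatch
  r1: data parity 1, sent rp 1 → ok
  r2: data parity 0, sent rp 0 → ok
Recompute each column's even parity and compare to cp:
  c0: data parity 0, sent cp 0 → ok
  c1: data parity 1, sent cp 1 → ok
  c2: data parity 1, sent cp 1 → ok
  c3: data parity 1, sent cp 0 → mismatch
  c4: data parity 1, sent cp 1 → ok
Exactly one row (r0) and one column (c3) fail → the flipped bit is at their intersection.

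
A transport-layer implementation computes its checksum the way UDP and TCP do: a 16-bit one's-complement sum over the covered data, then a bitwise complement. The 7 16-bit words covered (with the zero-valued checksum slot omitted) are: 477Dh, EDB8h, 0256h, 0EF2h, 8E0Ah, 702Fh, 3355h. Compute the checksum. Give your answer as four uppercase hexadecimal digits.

One's-complement addition (fold any carry out of bit 15 back into bit 0):
  0x477D + 0xEDB8 = 0x13535 → wrap carry → 0x3536
  0x3536 + 0x0256 = 0x0378C
  0x378C + 0x0EF2 = 0x0467E
  0x467E + 0x8E0A = 0x0D488
  0xD488 + 0x702F = 0x144B7 → wrap carry → 0x44B8
  0x44B8 + 0x3355 = 0x0780D
One's-complement sum = 0x780D.
Checksum = ~0x780D & 0xFFFF = 0x87F2.

87F2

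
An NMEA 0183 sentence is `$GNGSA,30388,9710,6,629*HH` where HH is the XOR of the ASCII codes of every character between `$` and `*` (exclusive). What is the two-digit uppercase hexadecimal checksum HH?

XOR the ASCII codes of the payload characters:
  'G' = 0x47 → acc = 0x47
  'N' = 0x4E → acc = 0x09
  'G' = 0x47 → acc = 0x4E
  'S' = 0x53 → acc = 0x1D
  'A' = 0x41 → acc = 0x5C
  ',' = 0x2C → acc = 0x70
  '3' = 0x33 → acc = 0x43
  '0' = 0x30 → acc = 0x73
  '3' = 0x33 → acc = 0x40
  '8' = 0x38 → acc = 0x78
  '8' = 0x38 → acc = 0x40
  ',' = 0x2C → acc = 0x6C
  '9' = 0x39 → acc = 0x55
  '7' = 0x37 → acc = 0x62
  '1' = 0x31 → acc = 0x53
  '0' = 0x30 → acc = 0x63
  ',' = 0x2C → acc = 0x4F
  '6' = 0x36 → acc = 0x79
  ',' = 0x2C → acc = 0x55
  '6' = 0x36 → acc = 0x63
  '2' = 0x32 → acc = 0x51
  '9' = 0x39 → acc = 0x68
Checksum = 0x68.

68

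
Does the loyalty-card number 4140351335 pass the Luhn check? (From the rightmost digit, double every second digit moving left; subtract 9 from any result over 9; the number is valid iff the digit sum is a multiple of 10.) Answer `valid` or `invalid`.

invalid

From the right, keep odd positions and double even positions (subtract 9 from any doubled value over 9):
  doubled (positions 2,4,...): 6 2 6 8 8 → sum 30
  kept (positions 1,3,...): 5 3 5 0 1 → sum 14
Total = 44.
44 mod 10 = 4, so the number is invalid.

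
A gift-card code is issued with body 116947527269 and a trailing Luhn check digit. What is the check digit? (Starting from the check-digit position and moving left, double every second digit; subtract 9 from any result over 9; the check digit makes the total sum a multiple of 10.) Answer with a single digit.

8

Partial digits right→left: 9 6 2 7 2 5 7 4 9 6 1 1
Double every second digit counting from the check-digit position (so the 1st, 3rd, 5th, ... of the partial from the right).
  doubled (with −9 where >9): 9 4 4 5 9 2 → sum 33
  kept as-is: 6 7 5 4 6 1 → sum 29
Total = 33 + 29 = 62.
Check digit = (10 − (62 mod 10)) mod 10 = 8.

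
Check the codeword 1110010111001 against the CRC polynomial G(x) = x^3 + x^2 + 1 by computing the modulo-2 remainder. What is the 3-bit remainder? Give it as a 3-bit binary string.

000

Modulo-2 division of 1110010111001 by 1101:
  pos 0: 1110 XOR 1101 = 0011
  pos 2: 1101 XOR 1101 = 0000
  pos 7: 1110 XOR 1101 = 0011
  pos 9: 1101 XOR 1101 = 0000
Remainder = 000 (zero — the frame passes the CRC check).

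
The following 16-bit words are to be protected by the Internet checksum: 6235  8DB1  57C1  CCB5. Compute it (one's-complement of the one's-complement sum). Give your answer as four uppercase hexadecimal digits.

EBA1

One's-complement addition (fold any carry out of bit 15 back into bit 0):
  0x6235 + 0x8DB1 = 0x0EFE6
  0xEFE6 + 0x57C1 = 0x147A7 → wrap carry → 0x47A8
  0x47A8 + 0xCCB5 = 0x1145D → wrap carry → 0x145E
One's-complement sum = 0x145E.
Checksum = ~0x145E & 0xFFFF = 0xEBA1.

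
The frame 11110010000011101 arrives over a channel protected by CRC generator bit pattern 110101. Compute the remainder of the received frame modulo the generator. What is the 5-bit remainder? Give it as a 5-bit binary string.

Modulo-2 division of 11110010000011101 by 110101:
  pos 0: 111100 XOR 110101 = 001001
  pos 2: 100110 XOR 110101 = 010011
  pos 3: 100110 XOR 110101 = 010011
  pos 4: 100110 XOR 110101 = 010011
  pos 5: 100110 XOR 110101 = 010011
  pos 6: 100110 XOR 110101 = 010011
  pos 7: 100111 XOR 110101 = 010010
  pos 8: 100101 XOR 110101 = 010000
  pos 9: 100001 XOR 110101 = 010100
  pos 10: 101000 XOR 110101 = 011101
  pos 11: 111011 XOR 110101 = 001110
Remainder = 01110 (nonzero — an error is detected).

01110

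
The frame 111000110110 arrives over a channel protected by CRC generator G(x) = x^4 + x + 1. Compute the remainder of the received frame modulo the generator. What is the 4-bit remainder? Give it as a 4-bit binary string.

Modulo-2 division of 111000110110 by 10011:
  pos 0: 11100 XOR 10011 = 01111
  pos 1: 11110 XOR 10011 = 01101
  pos 2: 11011 XOR 10011 = 01000
  pos 3: 10001 XOR 10011 = 00010
  pos 6: 10011 XOR 10011 = 00000
Remainder = 0000 (zero — the frame passes the CRC check).

0000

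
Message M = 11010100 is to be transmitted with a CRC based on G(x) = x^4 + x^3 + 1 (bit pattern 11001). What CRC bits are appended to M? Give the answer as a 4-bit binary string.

Append 4 zeros: 110101000000. Divide by 11001 (XOR where the leading bit is 1):
  pos 0: 11010 XOR 11001 = 00011
  pos 3: 11100 XOR 11001 = 00101
  pos 5: 10100 XOR 11001 = 01101
  pos 6: 11010 XOR 11001 = 00011
Remainder (last 4 bits) = 0110. This is the CRC / FCS.

0110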